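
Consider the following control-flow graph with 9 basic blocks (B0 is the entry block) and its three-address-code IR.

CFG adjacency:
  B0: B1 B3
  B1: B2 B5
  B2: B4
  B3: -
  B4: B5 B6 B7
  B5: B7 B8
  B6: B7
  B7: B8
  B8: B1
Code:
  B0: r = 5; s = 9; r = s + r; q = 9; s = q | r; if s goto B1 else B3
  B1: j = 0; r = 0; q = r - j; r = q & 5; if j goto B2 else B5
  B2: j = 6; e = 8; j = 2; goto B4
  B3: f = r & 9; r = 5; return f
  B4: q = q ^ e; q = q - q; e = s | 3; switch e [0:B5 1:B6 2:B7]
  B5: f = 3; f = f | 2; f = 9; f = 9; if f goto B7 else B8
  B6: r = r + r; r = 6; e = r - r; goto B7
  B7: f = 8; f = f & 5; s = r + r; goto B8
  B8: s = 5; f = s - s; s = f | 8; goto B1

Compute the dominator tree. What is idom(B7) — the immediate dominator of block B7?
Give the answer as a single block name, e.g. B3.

Answer: B1

Derivation:
idom tree: B1←B0 B2←B1 B3←B0 B4←B2 B5←B1 B6←B4 B7←B1 B8←B1
Join-block Dom:
  B1: preds {B0,B8}: {B0} ∩ {B0,B1,B8} = {B0}; idom=B0
  B5: preds {B1,B4}: {B0,B1} ∩ {B0,B1,B2,B4} = {B0,B1}; idom=B1
  B7: preds {B4,B5,B6}: {B0,B1,B2,B4} ∩ {B0,B1,B5} ∩ {B0,B1,B2,B4,B6} = {B0,B1}; idom=B1
  B8: preds {B5,B7}: {B0,B1,B5} ∩ {B0,B1,B7} = {B0,B1}; idom=B1

idom(B7) = B1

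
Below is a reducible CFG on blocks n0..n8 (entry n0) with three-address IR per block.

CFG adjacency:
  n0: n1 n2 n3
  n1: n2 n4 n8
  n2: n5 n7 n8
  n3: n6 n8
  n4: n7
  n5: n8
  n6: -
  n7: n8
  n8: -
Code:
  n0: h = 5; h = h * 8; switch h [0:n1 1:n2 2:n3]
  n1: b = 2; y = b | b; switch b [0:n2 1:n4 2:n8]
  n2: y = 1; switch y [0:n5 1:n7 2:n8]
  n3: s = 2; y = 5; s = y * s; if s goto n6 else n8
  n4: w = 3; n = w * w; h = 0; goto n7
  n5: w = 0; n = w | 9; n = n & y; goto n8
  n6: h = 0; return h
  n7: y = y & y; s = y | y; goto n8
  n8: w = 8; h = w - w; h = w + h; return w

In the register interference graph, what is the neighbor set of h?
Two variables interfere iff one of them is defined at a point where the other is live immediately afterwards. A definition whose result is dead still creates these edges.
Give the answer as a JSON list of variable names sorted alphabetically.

Answer: ["w", "y"]

Analysis:
Per-block:
  n0: def={h} ue=∅
  n1: def={b,y} ue=∅
  n2: def={y} ue=∅
  n3: def={s,y} ue=∅
  n4: def={h,n,w} ue=∅
  n5: def={n,w} ue={y}
  n6: def={h} ue=∅
  n7: def={s,y} ue={y}
  n8: def={h,w} ue=∅

Live sets:
  n0 li=∅ lo=∅
  n1 li=∅ lo={y}
  n2 li=∅ lo={y}
  n3 li=∅ lo=∅
  n4 li={y} lo={y}
  n5 li={y} lo=∅
  n6 li=∅ lo=∅
  n7 li={y} lo=∅
  n8 li=∅ lo=∅

Interference:
  b↔{y}
  h↔{w,y}
  n↔{y}
  s↔{y}
  w↔{h,y}
  y↔{b,h,n,s,w}

N(h) = ["w", "y"]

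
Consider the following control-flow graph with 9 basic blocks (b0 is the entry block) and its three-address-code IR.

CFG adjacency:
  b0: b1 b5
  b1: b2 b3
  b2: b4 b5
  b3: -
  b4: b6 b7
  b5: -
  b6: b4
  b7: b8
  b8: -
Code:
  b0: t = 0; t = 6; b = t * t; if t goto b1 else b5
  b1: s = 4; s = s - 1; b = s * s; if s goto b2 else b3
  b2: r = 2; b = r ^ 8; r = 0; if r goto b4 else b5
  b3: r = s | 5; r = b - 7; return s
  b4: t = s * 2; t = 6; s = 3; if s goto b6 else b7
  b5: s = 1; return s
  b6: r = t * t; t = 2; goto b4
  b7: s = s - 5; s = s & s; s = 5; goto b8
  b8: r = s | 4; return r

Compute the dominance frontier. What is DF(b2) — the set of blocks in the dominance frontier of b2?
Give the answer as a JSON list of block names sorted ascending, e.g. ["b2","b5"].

Answer: ["b5"]

Derivation:
idom tree: b1←b0 b2←b1 b3←b1 b4←b2 b5←b0 b6←b4 b7←b4 b8←b7
Dom∩ at merges:
  b4: preds {b2,b6}: {b0,b1,b2} ∩ {b0,b1,b2,b4,b6} = {b0,b1,b2}; idom=b2
  b5: preds {b0,b2}: {b0} ∩ {b0,b1,b2} = {b0}; idom=b0

Frontier:
  join b4 pred b2: · stop@b2
  join b4 pred b6: b6→b4 stop@b2
  join b5 pred b0: · stop@b0
  join b5 pred b2: b2→b1 stop@b0
  b0: DF=∅
  b1: DF={b5}
  b2: DF={b5}
  b3: DF=∅
  b4: DF={b4}
  b5: DF=∅
  b6: DF={b4}
  b7: DF=∅
  b8: DF=∅

DF(b2) = ["b5"]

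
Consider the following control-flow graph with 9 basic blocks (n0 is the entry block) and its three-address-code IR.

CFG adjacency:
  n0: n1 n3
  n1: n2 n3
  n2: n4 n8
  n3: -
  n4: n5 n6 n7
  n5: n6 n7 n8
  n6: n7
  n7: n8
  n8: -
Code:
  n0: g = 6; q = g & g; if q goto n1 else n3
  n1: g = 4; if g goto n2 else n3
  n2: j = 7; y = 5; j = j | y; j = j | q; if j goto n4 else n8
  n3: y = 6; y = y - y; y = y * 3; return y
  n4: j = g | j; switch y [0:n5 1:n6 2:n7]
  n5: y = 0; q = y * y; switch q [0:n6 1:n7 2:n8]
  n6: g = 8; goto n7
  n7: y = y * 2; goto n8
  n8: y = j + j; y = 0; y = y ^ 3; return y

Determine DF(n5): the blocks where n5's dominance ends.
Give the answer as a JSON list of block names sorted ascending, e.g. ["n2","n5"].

Answer: ["n6", "n7", "n8"]

Derivation:
idom tree: n1←n0 n2←n1 n3←n0 n4←n2 n5←n4 n6←n4 n7←n4 n8←n2
Join-block Dom:
  n3: preds {n0,n1}: {n0} ∩ {n0,n1} = {n0}; idom=n0
  n6: preds {n4,n5}: {n0,n1,n2,n4} ∩ {n0,n1,n2,n4,n5} = {n0,n1,n2,n4}; idom=n4
  n7: preds {n4,n5,n6}: {n0,n1,n2,n4} ∩ {n0,n1,n2,n4,n5} ∩ {n0,n1,n2,n4,n6} = {n0,n1,n2,n4}; idom=n4
  n8: preds {n2,n5,n7}: {n0,n1,n2} ∩ {n0,n1,n2,n4,n5} ∩ {n0,n1,n2,n4,n7} = {n0,n1,n2}; idom=n2

DF derivation:
  n3←n0: walk · to n0
  n3←n1: walk n1 to n0
  n6←n4: walk · to n4
  n6←n5: walk n5 to n4
  n7←n4: walk · to n4
  n7←n5: walk n5 to n4
  n7←n6: walk n6 to n4
  n8←n2: walk · to n2
  n8←n5: walk n5→n4 to n2
  n8←n7: walk n7→n4 to n2
  n0: DF=∅
  n1: DF={n3}
  n2: DF=∅
  n3: DF=∅
  n4: DF={n8}
  n5: DF={n6,n7,n8}
  n6: DF={n7}
  n7: DF={n8}
  n8: DF=∅

DF(n5) = ["n6", "n7", "n8"]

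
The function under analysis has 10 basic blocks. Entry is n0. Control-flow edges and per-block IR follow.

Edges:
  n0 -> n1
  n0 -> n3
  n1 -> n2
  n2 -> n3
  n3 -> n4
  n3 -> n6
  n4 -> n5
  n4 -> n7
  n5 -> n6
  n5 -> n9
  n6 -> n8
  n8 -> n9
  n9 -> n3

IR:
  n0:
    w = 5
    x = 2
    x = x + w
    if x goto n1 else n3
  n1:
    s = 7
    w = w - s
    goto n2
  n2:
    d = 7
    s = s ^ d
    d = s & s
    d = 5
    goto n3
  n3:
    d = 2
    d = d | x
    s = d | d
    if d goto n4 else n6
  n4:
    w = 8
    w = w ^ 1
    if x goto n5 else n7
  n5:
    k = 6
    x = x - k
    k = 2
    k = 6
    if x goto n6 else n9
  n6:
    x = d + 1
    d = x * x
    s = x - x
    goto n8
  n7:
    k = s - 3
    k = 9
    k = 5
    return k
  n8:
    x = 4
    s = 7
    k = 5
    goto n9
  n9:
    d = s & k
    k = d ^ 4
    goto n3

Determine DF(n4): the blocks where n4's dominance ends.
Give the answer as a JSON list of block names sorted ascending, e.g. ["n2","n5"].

idom tree: n1←n0 n2←n1 n3←n0 n4←n3 n5←n4 n6←n3 n7←n4 n8←n6 n9←n3
Dom∩ at merges:
  n3: preds {n0,n2,n9}: {n0} ∩ {n0,n1,n2} ∩ {n0,n3,n9} = {n0}; idom=n0
  n6: preds {n3,n5}: {n0,n3} ∩ {n0,n3,n4,n5} = {n0,n3}; idom=n3
  n9: preds {n5,n8}: {n0,n3,n4,n5} ∩ {n0,n3,n6,n8} = {n0,n3}; idom=n3

DF derivation:
  n3←n0: walk · to n0
  n3←n2: walk n2→n1 to n0
  n3←n9: walk n9→n3 to n0
  n6←n3: walk · to n3
  n6←n5: walk n5→n4 to n3
  n9←n5: walk n5→n4 to n3
  n9←n8: walk n8→n6 to n3
  n0: DF=∅
  n1: DF={n3}
  n2: DF={n3}
  n3: DF={n3}
  n4: DF={n6,n9}
  n5: DF={n6,n9}
  n6: DF={n9}
  n7: DF=∅
  n8: DF={n9}
  n9: DF={n3}

DF(n4) = ["n6", "n9"]

Answer: ["n6", "n9"]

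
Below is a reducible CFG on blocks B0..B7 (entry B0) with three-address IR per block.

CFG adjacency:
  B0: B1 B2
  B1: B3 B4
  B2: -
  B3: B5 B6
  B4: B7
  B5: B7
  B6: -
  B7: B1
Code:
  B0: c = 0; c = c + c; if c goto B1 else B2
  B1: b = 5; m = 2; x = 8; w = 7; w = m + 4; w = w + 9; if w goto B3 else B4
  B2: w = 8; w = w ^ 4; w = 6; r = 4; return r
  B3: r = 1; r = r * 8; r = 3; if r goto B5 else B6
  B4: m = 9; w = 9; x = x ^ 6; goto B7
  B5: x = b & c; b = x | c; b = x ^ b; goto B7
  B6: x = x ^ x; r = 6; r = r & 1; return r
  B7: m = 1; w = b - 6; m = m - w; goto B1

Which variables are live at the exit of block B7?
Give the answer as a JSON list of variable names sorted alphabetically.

Answer: ["c"]

Working:
def/use:
  B0: def={c} ue=∅
  B1: def={b,m,w,x} ue=∅
  B2: def={r,w} ue=∅
  B3: def={r} ue=∅
  B4: def={m,w,x} ue={x}
  B5: def={b,x} ue={b,c}
  B6: def={r,x} ue={x}
  B7: def={m,w} ue={b}

Liveness:
  live B0: ∅→{c}
  live B1: {c}→{b,c,x}
  live B2: ∅→∅
  live B3: {b,c,x}→{b,c,x}
  live B4: {b,c,x}→{b,c}
  live B5: {b,c}→{b,c}
  live B6: {x}→∅
  live B7: {b,c}→{c}

live-out(B7) = ["c"]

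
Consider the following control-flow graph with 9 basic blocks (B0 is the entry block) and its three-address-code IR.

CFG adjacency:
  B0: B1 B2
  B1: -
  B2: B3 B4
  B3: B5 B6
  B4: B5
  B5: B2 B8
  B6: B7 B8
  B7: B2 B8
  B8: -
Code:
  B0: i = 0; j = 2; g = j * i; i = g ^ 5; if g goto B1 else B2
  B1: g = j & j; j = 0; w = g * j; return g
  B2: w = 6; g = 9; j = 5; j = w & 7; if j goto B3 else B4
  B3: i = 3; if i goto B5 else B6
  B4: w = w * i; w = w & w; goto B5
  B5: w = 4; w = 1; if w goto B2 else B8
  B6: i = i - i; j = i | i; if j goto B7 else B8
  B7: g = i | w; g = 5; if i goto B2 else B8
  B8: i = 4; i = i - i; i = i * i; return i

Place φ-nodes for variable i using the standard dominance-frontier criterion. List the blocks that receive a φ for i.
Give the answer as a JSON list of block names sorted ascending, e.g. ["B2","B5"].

Answer: ["B2", "B5", "B8"]

Analysis:
idom tree: B1←B0 B2←B0 B3←B2 B4←B2 B5←B2 B6←B3 B7←B6 B8←B2
Join-block Dom:
  B2: preds {B0,B5,B7}: {B0} ∩ {B0,B2,B5} ∩ {B0,B2,B3,B6,B7} = {B0}; idom=B0
  B5: preds {B3,B4}: {B0,B2,B3} ∩ {B0,B2,B4} = {B0,B2}; idom=B2
  B8: preds {B5,B6,B7}: {B0,B2,B5} ∩ {B0,B2,B3,B6} ∩ {B0,B2,B3,B6,B7} = {B0,B2}; idom=B2

DF walk-up:
  B2←B0: walk · to B0
  B2←B5: walk B5→B2 to B0
  B2←B7: walk B7→B6→B3→B2 to B0
  B5←B3: walk B3 to B2
  B5←B4: walk B4 to B2
  B8←B5: walk B5 to B2
  B8←B6: walk B6→B3 to B2
  B8←B7: walk B7→B6→B3 to B2
  B0: DF=∅
  B1: DF=∅
  B2: DF={B2}
  B3: DF={B2,B5,B8}
  B4: DF={B5}
  B5: DF={B2,B8}
  B6: DF={B2,B8}
  B7: DF={B2,B8}
  B8: DF=∅

φ for i: defs {B0,B3,B6,B8}
  DF⁺ = {B2,B5,B8}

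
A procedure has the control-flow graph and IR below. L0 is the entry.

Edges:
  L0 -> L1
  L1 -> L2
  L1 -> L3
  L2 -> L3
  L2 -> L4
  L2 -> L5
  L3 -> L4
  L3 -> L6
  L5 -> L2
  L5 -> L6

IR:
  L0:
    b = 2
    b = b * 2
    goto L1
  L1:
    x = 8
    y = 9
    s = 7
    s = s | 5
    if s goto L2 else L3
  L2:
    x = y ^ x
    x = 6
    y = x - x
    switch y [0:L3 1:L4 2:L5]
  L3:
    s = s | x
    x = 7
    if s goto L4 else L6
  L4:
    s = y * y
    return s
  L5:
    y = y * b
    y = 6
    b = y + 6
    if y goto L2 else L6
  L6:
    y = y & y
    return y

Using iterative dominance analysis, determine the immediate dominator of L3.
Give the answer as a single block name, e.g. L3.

Answer: L1

Derivation:
idom tree: L1←L0 L2←L1 L3←L1 L4←L1 L5←L2 L6←L1
Dom∩ at merges:
  L2: preds {L1,L5}: {L0,L1} ∩ {L0,L1,L2,L5} = {L0,L1}; idom=L1
  L3: preds {L1,L2}: {L0,L1} ∩ {L0,L1,L2} = {L0,L1}; idom=L1
  L4: preds {L2,L3}: {L0,L1,L2} ∩ {L0,L1,L3} = {L0,L1}; idom=L1
  L6: preds {L3,L5}: {L0,L1,L3} ∩ {L0,L1,L2,L5} = {L0,L1}; idom=L1

idom(L3) = L1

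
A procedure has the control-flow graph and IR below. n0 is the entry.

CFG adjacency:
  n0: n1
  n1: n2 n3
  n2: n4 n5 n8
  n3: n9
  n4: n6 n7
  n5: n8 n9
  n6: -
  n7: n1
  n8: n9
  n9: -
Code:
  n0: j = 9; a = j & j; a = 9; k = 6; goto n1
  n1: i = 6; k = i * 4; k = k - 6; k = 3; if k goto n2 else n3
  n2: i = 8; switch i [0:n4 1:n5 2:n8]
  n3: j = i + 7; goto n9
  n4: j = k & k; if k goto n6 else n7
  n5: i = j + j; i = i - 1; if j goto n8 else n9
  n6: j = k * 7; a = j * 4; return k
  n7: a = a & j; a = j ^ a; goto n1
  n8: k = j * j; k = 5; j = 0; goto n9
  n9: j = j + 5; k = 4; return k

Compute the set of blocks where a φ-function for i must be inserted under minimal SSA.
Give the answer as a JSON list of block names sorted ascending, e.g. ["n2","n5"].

idom tree: n1←n0 n2←n1 n3←n1 n4←n2 n5←n2 n6←n4 n7←n4 n8←n2 n9←n1
Join-block Dom:
  n1: preds {n0,n7}: {n0} ∩ {n0,n1,n2,n4,n7} = {n0}; idom=n0
  n8: preds {n2,n5}: {n0,n1,n2} ∩ {n0,n1,n2,n5} = {n0,n1,n2}; idom=n2
  n9: preds {n3,n5,n8}: {n0,n1,n3} ∩ {n0,n1,n2,n5} ∩ {n0,n1,n2,n8} = {n0,n1}; idom=n1

DF derivation:
  join n1 pred n0: · stop@n0
  join n1 pred n7: n7→n4→n2→n1 stop@n0
  join n8 pred n2: · stop@n2
  join n8 pred n5: n5 stop@n2
  join n9 pred n3: n3 stop@n1
  join n9 pred n5: n5→n2 stop@n1
  join n9 pred n8: n8→n2 stop@n1
  n0 → ∅
  n1 → {n1}
  n2 → {n1,n9}
  n3 → {n9}
  n4 → {n1}
  n5 → {n8,n9}
  n6 → ∅
  n7 → {n1}
  n8 → {n9}
  n9 → ∅

φ for i: defs {n1,n2,n5}
  DF⁺ = {n1,n8,n9}

Answer: ["n1", "n8", "n9"]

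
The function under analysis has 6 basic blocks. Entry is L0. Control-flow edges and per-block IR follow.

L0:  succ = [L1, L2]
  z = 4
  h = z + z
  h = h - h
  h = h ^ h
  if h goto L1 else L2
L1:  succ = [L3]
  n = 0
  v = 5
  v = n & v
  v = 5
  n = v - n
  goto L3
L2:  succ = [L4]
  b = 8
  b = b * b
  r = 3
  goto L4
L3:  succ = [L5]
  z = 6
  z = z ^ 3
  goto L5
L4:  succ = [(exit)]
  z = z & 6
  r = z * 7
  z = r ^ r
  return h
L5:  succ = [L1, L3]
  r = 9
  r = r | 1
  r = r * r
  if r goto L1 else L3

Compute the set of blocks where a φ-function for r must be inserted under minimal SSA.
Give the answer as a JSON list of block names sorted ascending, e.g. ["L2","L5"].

idom tree: L1←L0 L2←L0 L3←L1 L4←L2 L5←L3
Join-block Dom:
  L1: preds {L0,L5}: {L0} ∩ {L0,L1,L3,L5} = {L0}; idom=L0
  L3: preds {L1,L5}: {L0,L1} ∩ {L0,L1,L3,L5} = {L0,L1}; idom=L1

DF walk-up:
  join L1 pred L0: · stop@L0
  join L1 pred L5: L5→L3→L1 stop@L0
  join L3 pred L1: · stop@L1
  join L3 pred L5: L5→L3 stop@L1
  DF(L0)=∅
  DF(L1)={L1}
  DF(L2)=∅
  DF(L3)={L1,L3}
  DF(L4)=∅
  DF(L5)={L1,L3}

φ for r: defs {L2,L4,L5}
  DF⁺ = {L1,L3}

Answer: ["L1", "L3"]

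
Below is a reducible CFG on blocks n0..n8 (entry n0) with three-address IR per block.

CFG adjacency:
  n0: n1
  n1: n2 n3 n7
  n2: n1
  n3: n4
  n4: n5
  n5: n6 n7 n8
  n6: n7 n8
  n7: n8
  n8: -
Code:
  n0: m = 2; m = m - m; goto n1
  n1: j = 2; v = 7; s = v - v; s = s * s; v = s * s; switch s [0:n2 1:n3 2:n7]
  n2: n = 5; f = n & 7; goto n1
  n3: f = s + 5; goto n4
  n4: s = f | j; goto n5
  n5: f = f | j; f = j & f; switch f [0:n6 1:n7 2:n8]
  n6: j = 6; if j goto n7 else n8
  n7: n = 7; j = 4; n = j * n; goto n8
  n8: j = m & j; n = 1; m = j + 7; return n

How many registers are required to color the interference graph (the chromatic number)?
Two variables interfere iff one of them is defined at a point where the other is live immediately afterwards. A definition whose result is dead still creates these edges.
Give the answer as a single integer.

Answer: 4

Analysis:
Block summaries:
  n0 def {m} use ∅
  n1 def {j,s,v} use ∅
  n2 def {f,n} use ∅
  n3 def {f} use {s}
  n4 def {s} use {f,j}
  n5 def {f} use {f,j}
  n6 def {j} use ∅
  n7 def {j,n} use ∅
  n8 def {j,m,n} use {j,m}

Backward fixpoint:
  n0: in=∅ out={m}
  n1: in={m} out={j,m,s}
  n2: in={m} out={m}
  n3: in={j,m,s} out={f,j,m}
  n4: in={f,j,m} out={f,j,m}
  n5: in={f,j,m} out={j,m}
  n6: in={m} out={j,m}
  n7: in={m} out={j,m}
  n8: in={j,m} out=∅

Interference:
  f: {j,m,s}
  j: {f,m,n,s,v}
  m: {f,j,n,s,v}
  n: {j,m}
  s: {f,j,m,v}
  v: {j,m,s}

Registers:
  clique {f,j,m,s} ⇒ need ≥ 4
  assign f→c3 j→c0 m→c1 n→c2 s→c2 v→c3 — no edge inside a register ⇒ χ ≤ 4
  χ = 4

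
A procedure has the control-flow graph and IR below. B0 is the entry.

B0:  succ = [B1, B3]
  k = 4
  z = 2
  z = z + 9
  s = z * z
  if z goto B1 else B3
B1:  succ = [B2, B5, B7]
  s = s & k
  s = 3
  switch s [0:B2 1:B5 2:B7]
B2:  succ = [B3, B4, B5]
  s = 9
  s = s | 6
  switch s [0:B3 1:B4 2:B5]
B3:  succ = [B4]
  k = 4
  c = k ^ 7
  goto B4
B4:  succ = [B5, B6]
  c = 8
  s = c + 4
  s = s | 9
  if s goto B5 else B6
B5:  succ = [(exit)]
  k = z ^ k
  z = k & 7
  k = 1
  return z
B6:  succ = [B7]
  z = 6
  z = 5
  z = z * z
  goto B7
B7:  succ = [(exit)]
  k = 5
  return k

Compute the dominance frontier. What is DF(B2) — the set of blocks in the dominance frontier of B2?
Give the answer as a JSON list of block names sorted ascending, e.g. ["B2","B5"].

Answer: ["B3", "B4", "B5"]

Analysis:
idom tree: B1←B0 B2←B1 B3←B0 B4←B0 B5←B0 B6←B4 B7←B0
Join-block Dom:
  B3: preds {B0,B2}: {B0} ∩ {B0,B1,B2} = {B0}; idom=B0
  B4: preds {B2,B3}: {B0,B1,B2} ∩ {B0,B3} = {B0}; idom=B0
  B5: preds {B1,B2,B4}: {B0,B1} ∩ {B0,B1,B2} ∩ {B0,B4} = {B0}; idom=B0
  B7: preds {B1,B6}: {B0,B1} ∩ {B0,B4,B6} = {B0}; idom=B0

Frontier:
  join B3 pred B0: · stop@B0
  join B3 pred B2: B2→B1 stop@B0
  join B4 pred B2: B2→B1 stop@B0
  join B4 pred B3: B3 stop@B0
  join B5 pred B1: B1 stop@B0
  join B5 pred B2: B2→B1 stop@B0
  join B5 pred B4: B4 stop@B0
  join B7 pred B1: B1 stop@B0
  join B7 pred B6: B6→B4 stop@B0
  DF(B0)=∅
  DF(B1)={B3,B4,B5,B7}
  DF(B2)={B3,B4,B5}
  DF(B3)={B4}
  DF(B4)={B5,B7}
  DF(B5)=∅
  DF(B6)={B7}
  DF(B7)=∅

DF(B2) = ["B3", "B4", "B5"]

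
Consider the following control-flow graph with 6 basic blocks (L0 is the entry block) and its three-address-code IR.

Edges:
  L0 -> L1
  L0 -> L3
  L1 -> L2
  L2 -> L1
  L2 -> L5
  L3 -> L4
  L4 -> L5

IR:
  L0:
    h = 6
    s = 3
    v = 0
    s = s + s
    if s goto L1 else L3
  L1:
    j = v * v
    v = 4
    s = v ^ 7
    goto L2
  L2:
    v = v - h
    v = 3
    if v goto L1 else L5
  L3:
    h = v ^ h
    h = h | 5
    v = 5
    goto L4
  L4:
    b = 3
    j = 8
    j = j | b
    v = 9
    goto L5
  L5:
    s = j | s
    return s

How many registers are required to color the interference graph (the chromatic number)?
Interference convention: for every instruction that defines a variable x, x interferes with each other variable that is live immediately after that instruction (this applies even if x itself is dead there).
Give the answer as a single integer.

Per-block:
  L0 def {h,s,v} use ∅
  L1 def {j,s,v} use {v}
  L2 def {v} use {h,v}
  L3 def {h,v} use {h,v}
  L4 def {b,j,v} use ∅
  L5 def {s} use {j,s}

Live sets:
  L0 li=∅ lo={h,s,v}
  L1 li={h,v} lo={h,j,s,v}
  L2 li={h,j,s,v} lo={h,j,s,v}
  L3 li={h,s,v} lo={s}
  L4 li={s} lo={j,s}
  L5 li={j,s} lo=∅

Conflict graph:
  b: {j,s}
  h: {j,s,v}
  j: {b,h,s,v}
  s: {b,h,j,v}
  v: {h,j,s}

Registers:
  lower bound: {h,j,s,v} mutually conflict ⇒ χ ≥ 4
  4-colouring: R0={j}  R1={s}  R2={b,h}  R3={v}
  χ = 4

Answer: 4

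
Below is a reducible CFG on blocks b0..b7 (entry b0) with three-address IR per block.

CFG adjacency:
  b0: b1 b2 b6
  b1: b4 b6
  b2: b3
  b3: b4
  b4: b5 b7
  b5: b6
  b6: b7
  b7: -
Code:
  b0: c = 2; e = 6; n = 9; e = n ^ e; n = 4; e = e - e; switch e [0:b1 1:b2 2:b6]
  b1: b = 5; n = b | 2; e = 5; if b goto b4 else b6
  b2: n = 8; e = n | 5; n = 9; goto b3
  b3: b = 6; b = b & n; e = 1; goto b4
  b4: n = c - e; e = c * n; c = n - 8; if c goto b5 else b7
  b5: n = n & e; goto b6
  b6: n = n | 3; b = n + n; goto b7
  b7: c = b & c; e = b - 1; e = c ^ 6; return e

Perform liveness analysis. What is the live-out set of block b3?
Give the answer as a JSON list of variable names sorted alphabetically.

Answer: ["b", "c", "e"]

Derivation:
Per-block:
  b0: {c,e,n} / ∅
  b1: {b,e,n} / ∅
  b2: {e,n} / ∅
  b3: {b,e} / {n}
  b4: {c,e,n} / {c,e}
  b5: {n} / {e,n}
  b6: {b,n} / {n}
  b7: {c,e} / {b,c}

Live sets:
  b0: in=∅ out={c,n}
  b1: in={c} out={b,c,e,n}
  b2: in={c} out={c,n}
  b3: in={c,n} out={b,c,e}
  b4: in={b,c,e} out={b,c,e,n}
  b5: in={c,e,n} out={c,n}
  b6: in={c,n} out={b,c}
  b7: in={b,c} out=∅

live-out(b3) = ["b", "c", "e"]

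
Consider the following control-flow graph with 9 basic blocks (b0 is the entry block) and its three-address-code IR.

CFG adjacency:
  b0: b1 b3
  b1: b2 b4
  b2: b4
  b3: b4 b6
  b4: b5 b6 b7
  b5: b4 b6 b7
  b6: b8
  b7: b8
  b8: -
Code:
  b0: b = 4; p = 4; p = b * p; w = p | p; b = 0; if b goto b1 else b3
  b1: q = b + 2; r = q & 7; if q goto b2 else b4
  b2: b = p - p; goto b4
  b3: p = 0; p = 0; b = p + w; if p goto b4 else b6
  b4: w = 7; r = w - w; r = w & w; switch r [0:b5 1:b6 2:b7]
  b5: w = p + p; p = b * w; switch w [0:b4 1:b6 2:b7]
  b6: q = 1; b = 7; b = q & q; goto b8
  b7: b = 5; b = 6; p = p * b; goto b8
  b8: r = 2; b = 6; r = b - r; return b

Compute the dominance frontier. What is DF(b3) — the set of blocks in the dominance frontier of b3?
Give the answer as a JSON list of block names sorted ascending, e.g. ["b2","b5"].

idom tree: b1←b0 b2←b1 b3←b0 b4←b0 b5←b4 b6←b0 b7←b4 b8←b0
Join-block Dom:
  b4: preds {b1,b2,b3,b5}: {b0,b1} ∩ {b0,b1,b2} ∩ {b0,b3} ∩ {b0,b4,b5} = {b0}; idom=b0
  b6: preds {b3,b4,b5}: {b0,b3} ∩ {b0,b4} ∩ {b0,b4,b5} = {b0}; idom=b0
  b7: preds {b4,b5}: {b0,b4} ∩ {b0,b4,b5} = {b0,b4}; idom=b4
  b8: preds {b6,b7}: {b0,b6} ∩ {b0,b4,b7} = {b0}; idom=b0

DF derivation:
  join b4 pred b1: b1 stop@b0
  join b4 pred b2: b2→b1 stop@b0
  join b4 pred b3: b3 stop@b0
  join b4 pred b5: b5→b4 stop@b0
  join b6 pred b3: b3 stop@b0
  join b6 pred b4: b4 stop@b0
  join b6 pred b5: b5→b4 stop@b0
  join b7 pred b4: · stop@b4
  join b7 pred b5: b5 stop@b4
  join b8 pred b6: b6 stop@b0
  join b8 pred b7: b7→b4 stop@b0
  b0 → ∅
  b1 → {b4}
  b2 → {b4}
  b3 → {b4,b6}
  b4 → {b4,b6,b8}
  b5 → {b4,b6,b7}
  b6 → {b8}
  b7 → {b8}
  b8 → ∅

DF(b3) = ["b4", "b6"]

Answer: ["b4", "b6"]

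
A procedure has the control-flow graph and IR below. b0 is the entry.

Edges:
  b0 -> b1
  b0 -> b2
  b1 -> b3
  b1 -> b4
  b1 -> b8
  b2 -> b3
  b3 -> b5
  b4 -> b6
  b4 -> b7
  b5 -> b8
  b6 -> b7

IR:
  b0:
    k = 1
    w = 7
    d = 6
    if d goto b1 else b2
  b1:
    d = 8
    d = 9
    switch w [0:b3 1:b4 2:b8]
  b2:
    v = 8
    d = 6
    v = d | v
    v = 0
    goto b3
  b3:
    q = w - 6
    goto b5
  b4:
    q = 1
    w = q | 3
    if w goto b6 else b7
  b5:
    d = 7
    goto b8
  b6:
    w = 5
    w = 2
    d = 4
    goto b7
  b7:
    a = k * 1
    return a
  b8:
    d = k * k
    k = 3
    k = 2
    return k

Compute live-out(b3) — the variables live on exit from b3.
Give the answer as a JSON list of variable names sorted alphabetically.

Per-block:
  b0 def {d,k,w} use ∅
  b1 def {d} use {w}
  b2 def {d,v} use ∅
  b3 def {q} use {w}
  b4 def {q,w} use ∅
  b5 def {d} use ∅
  b6 def {d,w} use ∅
  b7 def {a} use {k}
  b8 def {d,k} use {k}

Liveness:
  b0 li=∅ lo={k,w}
  b1 li={k,w} lo={k,w}
  b2 li={k,w} lo={k,w}
  b3 li={k,w} lo={k}
  b4 li={k} lo={k}
  b5 li={k} lo={k}
  b6 li={k} lo={k}
  b7 li={k} lo=∅
  b8 li={k} lo=∅

live-out(b3) = ["k"]

Answer: ["k"]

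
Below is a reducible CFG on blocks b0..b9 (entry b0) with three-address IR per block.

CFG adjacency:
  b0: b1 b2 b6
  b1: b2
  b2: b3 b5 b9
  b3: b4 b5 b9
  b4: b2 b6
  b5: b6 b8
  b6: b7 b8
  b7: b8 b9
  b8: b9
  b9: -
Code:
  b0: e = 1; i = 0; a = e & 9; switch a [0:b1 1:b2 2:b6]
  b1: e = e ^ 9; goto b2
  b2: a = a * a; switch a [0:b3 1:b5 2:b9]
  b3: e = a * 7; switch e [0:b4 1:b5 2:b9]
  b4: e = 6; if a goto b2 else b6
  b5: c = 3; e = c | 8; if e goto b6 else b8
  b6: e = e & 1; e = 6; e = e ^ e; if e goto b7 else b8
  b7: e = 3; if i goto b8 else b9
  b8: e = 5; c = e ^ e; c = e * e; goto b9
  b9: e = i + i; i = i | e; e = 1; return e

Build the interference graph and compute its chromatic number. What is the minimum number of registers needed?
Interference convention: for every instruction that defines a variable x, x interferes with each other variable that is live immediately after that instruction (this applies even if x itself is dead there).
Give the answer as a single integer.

Answer: 3

Derivation:
Per-block:
  b0 def {a,e,i} use ∅
  b1 def {e} use {e}
  b2 def {a} use {a}
  b3 def {e} use {a}
  b4 def {e} use {a}
  b5 def {c,e} use ∅
  b6 def {e} use {e}
  b7 def {e} use {i}
  b8 def {c,e} use ∅
  b9 def {e,i} use {i}

Liveness:
  live b0: ∅→{a,e,i}
  live b1: {a,e,i}→{a,i}
  live b2: {a,i}→{a,i}
  live b3: {a,i}→{a,i}
  live b4: {a,i}→{a,e,i}
  live b5: {i}→{e,i}
  live b6: {e,i}→{i}
  live b7: {i}→{i}
  live b8: {i}→{i}
  live b9: {i}→∅

Interference:
  a — {e,i}
  c — {e,i}
  e — {a,c,i}
  i — {a,c,e}

Registers:
  clique {a,e,i} ⇒ need ≥ 3
  3-colouring: c0={e}  c1={i}  c2={a,c}
  χ = 3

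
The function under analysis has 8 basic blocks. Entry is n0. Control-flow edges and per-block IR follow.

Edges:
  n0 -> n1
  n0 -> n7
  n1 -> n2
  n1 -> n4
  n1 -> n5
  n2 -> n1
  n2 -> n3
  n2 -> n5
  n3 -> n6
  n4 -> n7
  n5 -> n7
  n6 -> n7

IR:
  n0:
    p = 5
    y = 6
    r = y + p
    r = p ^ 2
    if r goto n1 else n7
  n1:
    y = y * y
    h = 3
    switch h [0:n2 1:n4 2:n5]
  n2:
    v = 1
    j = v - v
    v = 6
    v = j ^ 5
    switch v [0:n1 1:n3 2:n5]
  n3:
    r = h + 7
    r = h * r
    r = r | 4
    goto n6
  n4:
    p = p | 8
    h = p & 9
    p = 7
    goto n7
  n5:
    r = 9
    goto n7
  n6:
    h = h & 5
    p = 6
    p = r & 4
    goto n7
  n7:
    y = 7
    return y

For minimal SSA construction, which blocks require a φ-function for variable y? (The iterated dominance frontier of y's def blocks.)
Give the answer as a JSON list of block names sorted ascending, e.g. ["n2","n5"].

Answer: ["n1", "n7"]

Derivation:
idom tree: n1←n0 n2←n1 n3←n2 n4←n1 n5←n1 n6←n3 n7←n0
Dom at joins:
  n1: preds {n0,n2}: {n0} ∩ {n0,n1,n2} = {n0}; idom=n0
  n5: preds {n1,n2}: {n0,n1} ∩ {n0,n1,n2} = {n0,n1}; idom=n1
  n7: preds {n0,n4,n5,n6}: {n0} ∩ {n0,n1,n4} ∩ {n0,n1,n5} ∩ {n0,n1,n2,n3,n6} = {n0}; idom=n0

DF derivation:
  n1←n0: walk · to n0
  n1←n2: walk n2→n1 to n0
  n5←n1: walk · to n1
  n5←n2: walk n2 to n1
  n7←n0: walk · to n0
  n7←n4: walk n4→n1 to n0
  n7←n5: walk n5→n1 to n0
  n7←n6: walk n6→n3→n2→n1 to n0
  n0 → ∅
  n1 → {n1,n7}
  n2 → {n1,n5,n7}
  n3 → {n7}
  n4 → {n7}
  n5 → {n7}
  n6 → {n7}
  n7 → ∅

φ for y: defs {n0,n1,n7}
  DF⁺ = {n1,n7}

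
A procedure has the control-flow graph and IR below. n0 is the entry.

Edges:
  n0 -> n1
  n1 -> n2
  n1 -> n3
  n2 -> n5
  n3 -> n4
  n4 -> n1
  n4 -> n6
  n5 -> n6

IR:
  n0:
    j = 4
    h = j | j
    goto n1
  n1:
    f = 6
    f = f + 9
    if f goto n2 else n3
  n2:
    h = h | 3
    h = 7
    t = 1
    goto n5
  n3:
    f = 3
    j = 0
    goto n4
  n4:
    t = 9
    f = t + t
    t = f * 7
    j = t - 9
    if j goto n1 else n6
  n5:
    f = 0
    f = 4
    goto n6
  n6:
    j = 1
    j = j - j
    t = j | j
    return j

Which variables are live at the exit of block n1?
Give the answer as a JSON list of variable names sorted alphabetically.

Answer: ["h"]

Working:
def/use:
  n0: {h,j} / ∅
  n1: {f} / ∅
  n2: {h,t} / {h}
  n3: {f,j} / ∅
  n4: {f,j,t} / ∅
  n5: {f} / ∅
  n6: {j,t} / ∅

Live sets:
  live n0: ∅→{h}
  live n1: {h}→{h}
  live n2: {h}→∅
  live n3: {h}→{h}
  live n4: {h}→{h}
  live n5: ∅→∅
  live n6: ∅→∅

live-out(n1) = ["h"]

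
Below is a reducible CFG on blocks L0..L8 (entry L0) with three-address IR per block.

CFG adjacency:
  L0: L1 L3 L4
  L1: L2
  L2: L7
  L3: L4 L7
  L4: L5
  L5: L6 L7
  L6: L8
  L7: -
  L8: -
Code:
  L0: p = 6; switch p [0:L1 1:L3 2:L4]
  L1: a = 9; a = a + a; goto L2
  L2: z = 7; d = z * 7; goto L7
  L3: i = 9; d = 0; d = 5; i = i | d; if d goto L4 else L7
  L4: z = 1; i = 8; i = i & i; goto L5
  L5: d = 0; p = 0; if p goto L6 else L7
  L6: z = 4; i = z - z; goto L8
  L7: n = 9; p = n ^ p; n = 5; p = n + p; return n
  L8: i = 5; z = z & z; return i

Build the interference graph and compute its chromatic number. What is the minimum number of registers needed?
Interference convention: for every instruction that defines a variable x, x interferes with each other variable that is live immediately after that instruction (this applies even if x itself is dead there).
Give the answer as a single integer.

def/use:
  L0 def {p} use ∅
  L1 def {a} use ∅
  L2 def {d,z} use ∅
  L3 def {d,i} use ∅
  L4 def {i,z} use ∅
  L5 def {d,p} use ∅
  L6 def {i,z} use ∅
  L7 def {n,p} use {p}
  L8 def {i,z} use {z}

Backward fixpoint:
  L0 li=∅ lo={p}
  L1 li={p} lo={p}
  L2 li={p} lo={p}
  L3 li={p} lo={p}
  L4 li=∅ lo=∅
  L5 li=∅ lo={p}
  L6 li=∅ lo={z}
  L7 li={p} lo=∅
  L8 li={z} lo=∅

Interference:
  a: {p}
  d: {i,p}
  i: {d,p,z}
  n: {p}
  p: {a,d,i,n,z}
  z: {i,p}

Chromatic number:
  lower bound: {d,i,p} mutually conflict ⇒ χ ≥ 3
  3-colouring: r0={p}  r1={a,i,n}  r2={d,z}
  χ = 3

Answer: 3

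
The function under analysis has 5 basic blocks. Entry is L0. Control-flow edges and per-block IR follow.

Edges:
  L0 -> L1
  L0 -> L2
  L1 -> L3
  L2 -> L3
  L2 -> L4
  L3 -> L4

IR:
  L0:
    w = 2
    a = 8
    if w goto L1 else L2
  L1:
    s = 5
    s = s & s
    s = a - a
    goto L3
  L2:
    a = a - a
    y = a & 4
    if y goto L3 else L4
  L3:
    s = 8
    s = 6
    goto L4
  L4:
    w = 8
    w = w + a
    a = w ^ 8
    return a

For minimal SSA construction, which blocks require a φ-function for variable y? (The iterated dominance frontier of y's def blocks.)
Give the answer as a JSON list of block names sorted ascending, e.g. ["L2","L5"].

idom tree: L1←L0 L2←L0 L3←L0 L4←L0
Dom at joins:
  L3: preds {L1,L2}: {L0,L1} ∩ {L0,L2} = {L0}; idom=L0
  L4: preds {L2,L3}: {L0,L2} ∩ {L0,L3} = {L0}; idom=L0

DF derivation:
  L3←L1: walk L1 to L0
  L3←L2: walk L2 to L0
  L4←L2: walk L2 to L0
  L4←L3: walk L3 to L0
  L0: DF=∅
  L1: DF={L3}
  L2: DF={L3,L4}
  L3: DF={L4}
  L4: DF=∅

φ for y: defs {L2}
  DF⁺ = {L3,L4}

Answer: ["L3", "L4"]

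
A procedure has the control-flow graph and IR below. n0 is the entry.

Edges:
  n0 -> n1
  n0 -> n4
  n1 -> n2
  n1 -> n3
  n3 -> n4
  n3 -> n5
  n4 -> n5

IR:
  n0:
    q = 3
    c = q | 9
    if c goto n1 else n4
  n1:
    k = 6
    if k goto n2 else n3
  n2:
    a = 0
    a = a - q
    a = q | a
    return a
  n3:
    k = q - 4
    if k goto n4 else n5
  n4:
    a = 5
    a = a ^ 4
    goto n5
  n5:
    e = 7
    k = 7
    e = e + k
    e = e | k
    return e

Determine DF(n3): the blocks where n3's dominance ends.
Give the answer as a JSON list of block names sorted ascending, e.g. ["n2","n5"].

idom tree: n1←n0 n2←n1 n3←n1 n4←n0 n5←n0
Dom at joins:
  n4: preds {n0,n3}: {n0} ∩ {n0,n1,n3} = {n0}; idom=n0
  n5: preds {n3,n4}: {n0,n1,n3} ∩ {n0,n4} = {n0}; idom=n0

Frontier:
  join n4 pred n0: · stop@n0
  join n4 pred n3: n3→n1 stop@n0
  join n5 pred n3: n3→n1 stop@n0
  join n5 pred n4: n4 stop@n0
  DF(n0)=∅
  DF(n1)={n4,n5}
  DF(n2)=∅
  DF(n3)={n4,n5}
  DF(n4)={n5}
  DF(n5)=∅

DF(n3) = ["n4", "n5"]

Answer: ["n4", "n5"]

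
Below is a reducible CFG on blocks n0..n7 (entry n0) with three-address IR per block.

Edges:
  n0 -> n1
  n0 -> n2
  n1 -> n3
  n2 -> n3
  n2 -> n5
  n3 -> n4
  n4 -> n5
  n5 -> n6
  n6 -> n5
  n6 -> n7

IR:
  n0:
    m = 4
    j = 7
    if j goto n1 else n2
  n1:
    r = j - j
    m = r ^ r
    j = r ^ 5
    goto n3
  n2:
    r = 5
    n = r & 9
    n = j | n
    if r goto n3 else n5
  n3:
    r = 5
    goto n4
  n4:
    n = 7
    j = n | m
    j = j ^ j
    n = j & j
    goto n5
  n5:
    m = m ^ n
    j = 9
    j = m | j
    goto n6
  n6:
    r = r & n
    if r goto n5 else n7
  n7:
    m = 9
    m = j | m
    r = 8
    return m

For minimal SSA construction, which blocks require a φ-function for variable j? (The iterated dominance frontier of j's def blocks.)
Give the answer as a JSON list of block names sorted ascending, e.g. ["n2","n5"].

Answer: ["n3", "n5"]

Working:
idom tree: n1←n0 n2←n0 n3←n0 n4←n3 n5←n0 n6←n5 n7←n6
Join-block Dom:
  n3: preds {n1,n2}: {n0,n1} ∩ {n0,n2} = {n0}; idom=n0
  n5: preds {n2,n4,n6}: {n0,n2} ∩ {n0,n3,n4} ∩ {n0,n5,n6} = {n0}; idom=n0

Frontier:
  join n3 pred n1: n1 stop@n0
  join n3 pred n2: n2 stop@n0
  join n5 pred n2: n2 stop@n0
  join n5 pred n4: n4→n3 stop@n0
  join n5 pred n6: n6→n5 stop@n0
  n0: DF=∅
  n1: DF={n3}
  n2: DF={n3,n5}
  n3: DF={n5}
  n4: DF={n5}
  n5: DF={n5}
  n6: DF={n5}
  n7: DF=∅

φ for j: defs {n0,n1,n4,n5}
  DF⁺ = {n3,n5}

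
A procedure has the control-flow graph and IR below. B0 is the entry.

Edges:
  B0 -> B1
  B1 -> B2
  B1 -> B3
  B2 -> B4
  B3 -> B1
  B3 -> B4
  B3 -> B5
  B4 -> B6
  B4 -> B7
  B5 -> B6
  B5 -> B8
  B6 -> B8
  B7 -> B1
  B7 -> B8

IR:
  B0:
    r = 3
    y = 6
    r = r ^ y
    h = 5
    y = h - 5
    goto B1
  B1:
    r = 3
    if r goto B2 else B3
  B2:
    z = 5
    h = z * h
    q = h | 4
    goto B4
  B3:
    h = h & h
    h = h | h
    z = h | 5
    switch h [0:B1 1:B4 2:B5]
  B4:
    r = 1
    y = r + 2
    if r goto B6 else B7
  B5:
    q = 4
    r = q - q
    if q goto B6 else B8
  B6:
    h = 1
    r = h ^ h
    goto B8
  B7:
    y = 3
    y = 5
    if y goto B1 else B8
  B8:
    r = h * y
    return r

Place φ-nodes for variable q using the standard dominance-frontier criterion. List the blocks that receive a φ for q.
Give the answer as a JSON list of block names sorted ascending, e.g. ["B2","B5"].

idom tree: B1←B0 B2←B1 B3←B1 B4←B1 B5←B3 B6←B1 B7←B4 B8←B1
Dom at joins:
  B1: preds {B0,B3,B7}: {B0} ∩ {B0,B1,B3} ∩ {B0,B1,B4,B7} = {B0}; idom=B0
  B4: preds {B2,B3}: {B0,B1,B2} ∩ {B0,B1,B3} = {B0,B1}; idom=B1
  B6: preds {B4,B5}: {B0,B1,B4} ∩ {B0,B1,B3,B5} = {B0,B1}; idom=B1
  B8: preds {B5,B6,B7}: {B0,B1,B3,B5} ∩ {B0,B1,B6} ∩ {B0,B1,B4,B7} = {B0,B1}; idom=B1

Frontier:
  join B1 pred B0: · stop@B0
  join B1 pred B3: B3→B1 stop@B0
  join B1 pred B7: B7→B4→B1 stop@B0
  join B4 pred B2: B2 stop@B1
  join B4 pred B3: B3 stop@B1
  join B6 pred B4: B4 stop@B1
  join B6 pred B5: B5→B3 stop@B1
  join B8 pred B5: B5→B3 stop@B1
  join B8 pred B6: B6 stop@B1
  join B8 pred B7: B7→B4 stop@B1
  B0: DF=∅
  B1: DF={B1}
  B2: DF={B4}
  B3: DF={B1,B4,B6,B8}
  B4: DF={B1,B6,B8}
  B5: DF={B6,B8}
  B6: DF={B8}
  B7: DF={B1,B8}
  B8: DF=∅

φ for q: defs {B2,B5}
  DF⁺ = {B1,B4,B6,B8}

Answer: ["B1", "B4", "B6", "B8"]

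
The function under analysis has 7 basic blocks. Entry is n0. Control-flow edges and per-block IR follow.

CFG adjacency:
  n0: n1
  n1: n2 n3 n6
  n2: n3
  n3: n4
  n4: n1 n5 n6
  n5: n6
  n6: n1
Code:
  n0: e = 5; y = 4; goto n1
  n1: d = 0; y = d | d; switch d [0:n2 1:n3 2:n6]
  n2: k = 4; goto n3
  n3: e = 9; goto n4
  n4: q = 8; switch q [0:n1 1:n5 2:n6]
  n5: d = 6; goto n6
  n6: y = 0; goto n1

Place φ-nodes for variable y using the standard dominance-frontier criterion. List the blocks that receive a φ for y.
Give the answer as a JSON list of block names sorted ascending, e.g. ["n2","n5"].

Answer: ["n1"]

Working:
idom tree: n1←n0 n2←n1 n3←n1 n4←n3 n5←n4 n6←n1
Dom∩ at merges:
  n1: preds {n0,n4,n6}: {n0} ∩ {n0,n1,n3,n4} ∩ {n0,n1,n6} = {n0}; idom=n0
  n3: preds {n1,n2}: {n0,n1} ∩ {n0,n1,n2} = {n0,n1}; idom=n1
  n6: preds {n1,n4,n5}: {n0,n1} ∩ {n0,n1,n3,n4} ∩ {n0,n1,n3,n4,n5} = {n0,n1}; idom=n1

DF walk-up:
  n1←n0: walk · to n0
  n1←n4: walk n4→n3→n1 to n0
  n1←n6: walk n6→n1 to n0
  n3←n1: walk · to n1
  n3←n2: walk n2 to n1
  n6←n1: walk · to n1
  n6←n4: walk n4→n3 to n1
  n6←n5: walk n5→n4→n3 to n1
  n0: DF=∅
  n1: DF={n1}
  n2: DF={n3}
  n3: DF={n1,n6}
  n4: DF={n1,n6}
  n5: DF={n6}
  n6: DF={n1}

φ for y: defs {n0,n1,n6}
  DF⁺ = {n1}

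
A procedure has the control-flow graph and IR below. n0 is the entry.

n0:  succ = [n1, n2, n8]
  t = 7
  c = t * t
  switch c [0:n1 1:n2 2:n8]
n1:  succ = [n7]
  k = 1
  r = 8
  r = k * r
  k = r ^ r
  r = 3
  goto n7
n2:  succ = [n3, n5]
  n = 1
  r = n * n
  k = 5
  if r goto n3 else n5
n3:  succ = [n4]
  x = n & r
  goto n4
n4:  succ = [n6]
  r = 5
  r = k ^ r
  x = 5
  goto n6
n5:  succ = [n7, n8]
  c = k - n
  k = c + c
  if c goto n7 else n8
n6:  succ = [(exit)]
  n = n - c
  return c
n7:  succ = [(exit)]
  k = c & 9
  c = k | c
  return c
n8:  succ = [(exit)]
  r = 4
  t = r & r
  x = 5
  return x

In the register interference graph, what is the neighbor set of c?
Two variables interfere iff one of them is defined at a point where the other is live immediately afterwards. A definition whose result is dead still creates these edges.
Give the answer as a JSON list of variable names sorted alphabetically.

Per-block:
  n0: {c,t} / ∅
  n1: {k,r} / ∅
  n2: {k,n,r} / ∅
  n3: {x} / {n,r}
  n4: {r,x} / {k}
  n5: {c,k} / {k,n}
  n6: {n} / {c,n}
  n7: {c,k} / {c}
  n8: {r,t,x} / ∅

Liveness:
  n0: in=∅ out={c}
  n1: in={c} out={c}
  n2: in={c} out={c,k,n,r}
  n3: in={c,k,n,r} out={c,k,n}
  n4: in={c,k,n} out={c,n}
  n5: in={k,n} out={c}
  n6: in={c,n} out=∅
  n7: in={c} out=∅
  n8: in=∅ out=∅

Interfere edges:
  c: {k,n,r,x}
  k: {c,n,r,x}
  n: {c,k,r,x}
  r: {c,k,n}
  t: ∅
  x: {c,k,n}

N(c) = ["k", "n", "r", "x"]

Answer: ["k", "n", "r", "x"]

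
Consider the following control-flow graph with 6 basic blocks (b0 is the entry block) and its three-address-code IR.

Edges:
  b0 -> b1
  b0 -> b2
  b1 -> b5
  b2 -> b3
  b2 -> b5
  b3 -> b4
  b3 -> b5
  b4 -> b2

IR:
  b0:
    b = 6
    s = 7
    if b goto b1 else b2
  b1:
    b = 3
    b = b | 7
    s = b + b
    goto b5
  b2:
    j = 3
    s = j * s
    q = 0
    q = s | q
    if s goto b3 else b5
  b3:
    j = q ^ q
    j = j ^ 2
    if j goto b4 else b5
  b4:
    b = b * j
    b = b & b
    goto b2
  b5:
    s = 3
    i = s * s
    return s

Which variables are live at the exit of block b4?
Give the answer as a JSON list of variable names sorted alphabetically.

Block summaries:
  b0: def={b,s} ue=∅
  b1: def={b,s} ue=∅
  b2: def={j,q,s} ue={s}
  b3: def={j} ue={q}
  b4: def={b} ue={b,j}
  b5: def={i,s} ue=∅

Live sets:
  b0: in=∅ out={b,s}
  b1: in=∅ out=∅
  b2: in={b,s} out={b,q,s}
  b3: in={b,q,s} out={b,j,s}
  b4: in={b,j,s} out={b,s}
  b5: in=∅ out=∅

live-out(b4) = ["b", "s"]

Answer: ["b", "s"]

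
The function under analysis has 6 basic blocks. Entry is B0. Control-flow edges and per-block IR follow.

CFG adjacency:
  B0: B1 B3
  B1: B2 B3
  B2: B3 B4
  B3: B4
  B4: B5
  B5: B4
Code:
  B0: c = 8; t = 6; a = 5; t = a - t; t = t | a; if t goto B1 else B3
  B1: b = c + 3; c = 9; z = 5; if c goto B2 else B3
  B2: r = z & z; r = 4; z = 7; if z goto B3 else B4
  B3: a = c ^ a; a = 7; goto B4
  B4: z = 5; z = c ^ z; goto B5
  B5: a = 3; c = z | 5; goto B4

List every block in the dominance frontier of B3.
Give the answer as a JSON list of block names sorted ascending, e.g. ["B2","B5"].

idom tree: B1←B0 B2←B1 B3←B0 B4←B0 B5←B4
Join-block Dom:
  B3: preds {B0,B1,B2}: {B0} ∩ {B0,B1} ∩ {B0,B1,B2} = {B0}; idom=B0
  B4: preds {B2,B3,B5}: {B0,B1,B2} ∩ {B0,B3} ∩ {B0,B4,B5} = {B0}; idom=B0

Frontier:
  join B3 pred B0: · stop@B0
  join B3 pred B1: B1 stop@B0
  join B3 pred B2: B2→B1 stop@B0
  join B4 pred B2: B2→B1 stop@B0
  join B4 pred B3: B3 stop@B0
  join B4 pred B5: B5→B4 stop@B0
  B0 → ∅
  B1 → {B3,B4}
  B2 → {B3,B4}
  B3 → {B4}
  B4 → {B4}
  B5 → {B4}

DF(B3) = ["B4"]

Answer: ["B4"]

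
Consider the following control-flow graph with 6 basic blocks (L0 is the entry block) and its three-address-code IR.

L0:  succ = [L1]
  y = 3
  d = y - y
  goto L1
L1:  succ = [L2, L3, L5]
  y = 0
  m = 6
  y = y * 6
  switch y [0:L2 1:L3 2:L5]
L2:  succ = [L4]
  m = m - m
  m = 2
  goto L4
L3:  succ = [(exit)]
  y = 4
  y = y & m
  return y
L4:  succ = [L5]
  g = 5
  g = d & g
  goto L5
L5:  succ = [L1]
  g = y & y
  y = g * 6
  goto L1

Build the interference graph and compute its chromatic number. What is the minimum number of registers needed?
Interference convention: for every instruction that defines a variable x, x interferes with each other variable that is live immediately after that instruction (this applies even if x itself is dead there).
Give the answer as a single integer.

Answer: 3

Working:
Per-block:
  L0: {d,y} / ∅
  L1: {m,y} / ∅
  L2: {m} / {m}
  L3: {y} / {m}
  L4: {g} / {d}
  L5: {g,y} / {y}

Live sets:
  live L0: ∅→{d}
  live L1: {d}→{d,m,y}
  live L2: {d,m,y}→{d,y}
  live L3: {m}→∅
  live L4: {d,y}→{d,y}
  live L5: {d,y}→{d}

Interfere edges:
  d↔{g,m,y}
  g↔{d,y}
  m↔{d,y}
  y↔{d,g,m}

Colouring:
  clique {d,g,y} ⇒ need ≥ 3
  assign d→c0 g→c2 m→c2 y→c1 — no edge inside a register ⇒ χ ≤ 3
  χ = 3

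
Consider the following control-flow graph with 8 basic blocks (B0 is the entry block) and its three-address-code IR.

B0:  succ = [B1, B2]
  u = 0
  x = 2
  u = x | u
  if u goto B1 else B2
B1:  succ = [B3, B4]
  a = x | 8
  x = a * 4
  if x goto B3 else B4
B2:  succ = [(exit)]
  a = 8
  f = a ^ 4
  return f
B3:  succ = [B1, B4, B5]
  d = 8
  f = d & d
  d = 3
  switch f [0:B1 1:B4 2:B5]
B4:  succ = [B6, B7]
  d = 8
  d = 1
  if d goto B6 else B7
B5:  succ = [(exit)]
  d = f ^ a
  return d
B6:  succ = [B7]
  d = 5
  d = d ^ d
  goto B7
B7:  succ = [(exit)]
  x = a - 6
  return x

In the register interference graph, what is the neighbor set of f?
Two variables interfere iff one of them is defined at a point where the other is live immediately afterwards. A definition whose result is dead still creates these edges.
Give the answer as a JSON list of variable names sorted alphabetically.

def/use:
  B0: {u,x} / ∅
  B1: {a,x} / {x}
  B2: {a,f} / ∅
  B3: {d,f} / ∅
  B4: {d} / ∅
  B5: {d} / {a,f}
  B6: {d} / ∅
  B7: {x} / {a}

Live sets:
  B0 li=∅ lo={x}
  B1 li={x} lo={a,x}
  B2 li=∅ lo=∅
  B3 li={a,x} lo={a,f,x}
  B4 li={a} lo={a}
  B5 li={a,f} lo=∅
  B6 li={a} lo={a}
  B7 li={a} lo=∅

Conflict graph:
  a: {d,f,x}
  d: {a,f,x}
  f: {a,d,x}
  u: {x}
  x: {a,d,f,u}

N(f) = ["a", "d", "x"]

Answer: ["a", "d", "x"]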